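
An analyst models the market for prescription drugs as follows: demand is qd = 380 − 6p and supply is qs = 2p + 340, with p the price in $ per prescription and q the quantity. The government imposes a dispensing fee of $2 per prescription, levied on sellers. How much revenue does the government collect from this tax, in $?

Tax revenue = $694.

Without the tax, 380 − 6p = 2p + 340 gives 8p = 40, so p* = $5 and q* = 350.
With the tax collected from sellers, supply shifts: qs = 2(p − 2) + 340.
Solving gives q = 347 with buyers paying $5.5 and sellers receiving $3.5 (the $2 wedge).
Revenue = t · Q = 2 · 347 = $694.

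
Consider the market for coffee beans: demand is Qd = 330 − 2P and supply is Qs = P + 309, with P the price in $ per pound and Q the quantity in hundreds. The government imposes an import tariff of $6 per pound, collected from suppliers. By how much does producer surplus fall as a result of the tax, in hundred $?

Producer surplus falls by $1256 hundred.

Before the tax: set 330 − 2P = P + 309 → P* = $7, Q* = 316.
With the tax collected from suppliers, supply shifts: Qs = (P − 6) + 309.
New equilibrium: consumers pay $9, suppliers receive $3, Q = 312. (Wedge: Pb − Ps = 6.)
ΔPS is the trapezoid between Q = 312 and Q = 316 of height $4: ½ · (316 + 312) · 4 = $1256.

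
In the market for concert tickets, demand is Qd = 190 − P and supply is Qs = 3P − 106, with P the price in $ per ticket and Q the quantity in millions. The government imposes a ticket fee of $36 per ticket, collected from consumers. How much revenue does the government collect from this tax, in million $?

Before the tax: set 190 − P = 3P − 106 → P* = $74, Q* = 116.
With the tax collected from consumers, demand (in seller-price terms) shifts: Qd = 190 − (P + 36).
New equilibrium: consumers pay $101, sellers receive $65, Q = 89. (Wedge: Pb − Ps = 36.)
Revenue = t · Q = 36 · 89 = $3204.

Tax revenue = $3204 million.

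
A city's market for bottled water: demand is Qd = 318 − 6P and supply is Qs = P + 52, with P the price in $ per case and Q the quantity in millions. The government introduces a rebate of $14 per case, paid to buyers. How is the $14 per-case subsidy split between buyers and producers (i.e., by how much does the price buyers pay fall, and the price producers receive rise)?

Before the subsidy: set 318 − 6P = P + 52 → P* = $38, Q* = 90.
With a per-unit subsidy paid to buyers, each effectively pays P − 14, so demand becomes Qd = 318 − 6(P − 14).
Solving gives Q = 102 with buyers paying $36 and producers receiving $50 (the $14 wedge).
Gain to buyers: $2; to producers: $12. (They sum to $14.)

Buyers gain $2 per case; producers gain $12 per case.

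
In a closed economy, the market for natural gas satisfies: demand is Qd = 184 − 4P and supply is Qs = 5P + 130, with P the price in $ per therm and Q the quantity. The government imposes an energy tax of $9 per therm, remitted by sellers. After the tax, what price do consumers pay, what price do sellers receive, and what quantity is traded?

Before the tax: set 184 − 4P = 5P + 130 → P* = $6, Q* = 160.
With the tax collected from sellers, supply shifts: Qs = 5(P − 9) + 130.
Solving gives Q = 140 with consumers paying $11 and sellers receiving $2 (the $9 wedge).
The less price-elastic side of the market bears the larger share of a per-unit tax.

Consumers pay $11; sellers receive $2; quantity = 140.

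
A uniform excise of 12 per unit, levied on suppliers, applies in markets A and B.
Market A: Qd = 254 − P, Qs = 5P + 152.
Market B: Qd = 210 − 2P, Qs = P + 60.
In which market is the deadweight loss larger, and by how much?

Market A: pre-tax P* = 17, Q* = 237; post-tax Q = 227; deadweight loss = 60.
Market B: pre-tax P* = 50, Q* = 110; post-tax Q = 102; deadweight loss = 48.
Difference: 60 vs 48 → market A is larger by 12.

Market A, by 12.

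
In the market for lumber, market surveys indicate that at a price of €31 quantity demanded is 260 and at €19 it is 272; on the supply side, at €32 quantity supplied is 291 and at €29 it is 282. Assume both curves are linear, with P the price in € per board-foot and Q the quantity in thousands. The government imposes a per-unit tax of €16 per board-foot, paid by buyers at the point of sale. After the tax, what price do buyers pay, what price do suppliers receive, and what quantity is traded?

Demand slope: (272 − 260)/(19 − 31) = -1, so Qd = 291 − P.
Supply slope: (282 − 291)/(29 − 32) = 3, so Qs = 3P + 195.
Before the tax: set 291 − P = 3P + 195 → P* = €24, Q* = 267.
With the tax collected from buyers, demand (in seller-price terms) shifts: Qd = 291 − (P + 16).
Solving gives Q = 255 with buyers paying €36 and suppliers receiving €20 (the €16 wedge).
The less price-elastic side of the market bears the larger share of a per-unit tax.

Buyers pay €36; suppliers receive €20; quantity = 255.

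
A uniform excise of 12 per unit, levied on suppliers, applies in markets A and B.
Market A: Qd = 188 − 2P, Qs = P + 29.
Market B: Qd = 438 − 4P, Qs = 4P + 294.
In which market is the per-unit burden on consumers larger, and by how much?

Market A: pre-tax P* = 53, Q* = 82; post-tax Q = 74; per-unit burden on consumers = 4.
Market B: pre-tax P* = 18, Q* = 366; post-tax Q = 342; per-unit burden on consumers = 6.
Difference: 4 vs 6 → market B is larger by 2.

Market B, by 2.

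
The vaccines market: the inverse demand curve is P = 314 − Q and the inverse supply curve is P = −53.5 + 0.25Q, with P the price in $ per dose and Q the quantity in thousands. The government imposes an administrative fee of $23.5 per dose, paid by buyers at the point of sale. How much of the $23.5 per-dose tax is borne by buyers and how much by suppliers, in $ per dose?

Rewrite in direct form: Qd = 314 − P and Qs = 4P + 214.
Without the tax, 314 − P = 4P + 214 gives 5P = 100, so P* = $20 and Q* = 294.
With the tax collected from buyers, demand (in seller-price terms) shifts: Qd = 314 − (P + 23.5).
New equilibrium: buyers pay $38.8, suppliers receive $15.3, Q = 275.2. (Wedge: Pb − Ps = 23.5.)
Burden on buyers: $18.8; on suppliers: $4.7. (They sum to $23.5.)
The less price-elastic side of the market bears the larger share of a per-unit tax.

Buyers bear $18.8 per dose; suppliers bear $4.7 per dose.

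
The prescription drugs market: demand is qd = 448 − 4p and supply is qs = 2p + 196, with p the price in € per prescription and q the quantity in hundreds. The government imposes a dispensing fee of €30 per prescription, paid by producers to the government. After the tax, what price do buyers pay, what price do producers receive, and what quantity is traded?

Without the tax, 448 − 4p = 2p + 196 gives 6p = 252, so p* = €42 and q* = 280.
With the tax collected from producers, supply shifts: qs = 2(p − 30) + 196.
Solving gives q = 240 with buyers paying €52 and producers receiving €22 (the €30 wedge).
The less price-elastic side of the market bears the larger share of a per-unit tax.

Buyers pay €52; producers receive €22; quantity = 240.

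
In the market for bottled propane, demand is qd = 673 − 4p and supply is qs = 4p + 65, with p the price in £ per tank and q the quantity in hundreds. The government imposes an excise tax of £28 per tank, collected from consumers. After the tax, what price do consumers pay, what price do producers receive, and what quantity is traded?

Consumers pay £90; producers receive £62; quantity = 313.

Before the tax: set 673 − 4p = 4p + 65 → p* = £76, q* = 369.
With the tax collected from consumers, demand (in seller-price terms) shifts: qd = 673 − 4(p + 28).
Solving gives q = 313 with consumers paying £90 and producers receiving £62 (the £28 wedge).
The less price-elastic side of the market bears the larger share of a per-unit tax.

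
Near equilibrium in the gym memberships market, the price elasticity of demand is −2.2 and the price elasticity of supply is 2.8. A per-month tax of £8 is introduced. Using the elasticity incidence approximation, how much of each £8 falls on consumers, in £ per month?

Incidence ratio: consumers' share ≈ εs / (εs + |εd|) = 2.8 / (2.8 + 2.2) = 0.56.
So consumers bear ≈ 0.56 × £8 = £4.48; sellers bear £3.52.

Consumers bear ≈ £4.48 per month.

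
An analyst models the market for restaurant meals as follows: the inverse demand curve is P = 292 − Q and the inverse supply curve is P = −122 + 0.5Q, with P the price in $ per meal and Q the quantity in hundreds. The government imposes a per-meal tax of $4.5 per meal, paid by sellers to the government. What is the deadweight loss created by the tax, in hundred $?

Deadweight loss = $6.75 hundred.

Rewrite in direct form: Qd = 292 − P and Qs = 2P + 244.
Before the tax: set 292 − P = 2P + 244 → P* = $16, Q* = 276.
With the tax collected from sellers, supply shifts: Qs = 2(P − 4.5) + 244.
New equilibrium: consumers pay $19, sellers receive $14.5, Q = 273. (Wedge: Pb − Ps = 4.5.)
Quantity falls by |ΔQ| = |276 − 273| = 3.
DWL = ½ · t · |ΔQ| = ½ · 4.5 · 3 = $6.75.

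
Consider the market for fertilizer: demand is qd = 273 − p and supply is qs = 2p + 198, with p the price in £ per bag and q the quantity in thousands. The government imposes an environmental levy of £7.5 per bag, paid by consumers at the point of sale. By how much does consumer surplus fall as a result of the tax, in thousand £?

Consumer surplus falls by £1227.5 thousand.

Without the tax, 273 − p = 2p + 198 gives 3p = 75, so p* = £25 and q* = 248.
With the tax collected from consumers, demand (in seller-price terms) shifts: qd = 273 − (p + 7.5).
Solving gives q = 243 with consumers paying £30 and suppliers receiving £22.5 (the £7.5 wedge).
ΔCS is the trapezoid between Q = 243 and Q = 248 of height £5: ½ · (248 + 243) · 5 = £1227.5.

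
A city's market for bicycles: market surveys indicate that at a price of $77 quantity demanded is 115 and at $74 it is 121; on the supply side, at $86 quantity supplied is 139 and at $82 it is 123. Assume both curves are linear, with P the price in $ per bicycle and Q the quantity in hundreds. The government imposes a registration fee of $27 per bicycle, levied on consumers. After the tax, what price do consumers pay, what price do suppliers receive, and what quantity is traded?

Consumers pay $97; suppliers receive $70; quantity = 75.

Demand slope: (121 − 115)/(74 − 77) = -2, so Qd = 269 − 2P.
Supply slope: (123 − 139)/(82 − 86) = 4, so Qs = 4P − 205.
Without the tax, 269 − 2P = 4P − 205 gives 6P = 474, so P* = $79 and Q* = 111.
With the tax collected from consumers, demand (in seller-price terms) shifts: Qd = 269 − 2(P + 27).
Solving gives Q = 75 with consumers paying $97 and suppliers receiving $70 (the $27 wedge).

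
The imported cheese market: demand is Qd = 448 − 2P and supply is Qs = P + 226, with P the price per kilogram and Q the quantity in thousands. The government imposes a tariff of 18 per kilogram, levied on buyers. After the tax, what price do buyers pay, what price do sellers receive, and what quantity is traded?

Before the tax: set 448 − 2P = P + 226 → P* = 74, Q* = 300.
With the tax collected from buyers, demand (in seller-price terms) shifts: Qd = 448 − 2(P + 18).
New equilibrium: buyers pay 80, sellers receive 62, Q = 288. (Wedge: Pb − Ps = 18.)

Buyers pay 80; sellers receive 62; quantity = 288.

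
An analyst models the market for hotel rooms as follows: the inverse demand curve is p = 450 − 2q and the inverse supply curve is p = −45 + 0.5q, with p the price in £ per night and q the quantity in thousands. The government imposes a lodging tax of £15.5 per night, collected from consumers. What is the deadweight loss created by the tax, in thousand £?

Deadweight loss = £48.05 thousand.

Inverting to q(p) form: qd = 225 − 0.5p; qs = 2p + 90.
Without the tax, 225 − 0.5p = 2p + 90 gives 2.5p = 135, so p* = £54 and q* = 198.
With the tax collected from consumers, demand (in seller-price terms) shifts: qd = 225 − 0.5(p + 15.5).
Solving gives q = 191.8 with consumers paying £66.4 and producers receiving £50.9 (the £15.5 wedge).
Quantity falls by |ΔQ| = |198 − 191.8| = 6.2.
DWL = ½ · t · |ΔQ| = ½ · 15.5 · 6.2 = £48.05.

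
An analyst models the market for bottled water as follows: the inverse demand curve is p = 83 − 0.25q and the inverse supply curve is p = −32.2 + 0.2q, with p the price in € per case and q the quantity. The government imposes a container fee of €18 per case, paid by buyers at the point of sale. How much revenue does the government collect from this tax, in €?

Tax revenue = €3888.

Rewrite in direct form: qd = 332 − 4p and qs = 5p + 161.
Without the tax, 332 − 4p = 5p + 161 gives 9p = 171, so p* = €19 and q* = 256.
With the tax collected from buyers, demand (in seller-price terms) shifts: qd = 332 − 4(p + 18).
New equilibrium: buyers pay €29, sellers receive €11, q = 216. (Wedge: pb − ps = 18.)
Revenue = t · Q = 18 · 216 = €3888.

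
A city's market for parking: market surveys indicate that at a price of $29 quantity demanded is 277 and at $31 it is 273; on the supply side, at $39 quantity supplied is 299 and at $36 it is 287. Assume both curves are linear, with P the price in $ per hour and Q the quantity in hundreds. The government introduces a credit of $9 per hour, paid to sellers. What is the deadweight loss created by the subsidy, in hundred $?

Deadweight loss = $54 hundred.

Demand slope: (273 − 277)/(31 − 29) = -2, so Qd = 335 − 2P.
Supply slope: (287 − 299)/(36 − 39) = 4, so Qs = 4P + 143.
Without the subsidy, 335 − 2P = 4P + 143 gives 6P = 192, so P* = $32 and Q* = 271.
With a per-unit subsidy paid to sellers, each receives P + 9 per unit sold, so supply becomes Qs = 4(P + 9) + 143.
New equilibrium: buyers pay $26, sellers receive $35, Q = 283. (Wedge: Pb − Ps = −9.)
Quantity rises by |ΔQ| = |271 − 283| = 12.
DWL = ½ · t · |ΔQ| = ½ · 9 · 12 = $54.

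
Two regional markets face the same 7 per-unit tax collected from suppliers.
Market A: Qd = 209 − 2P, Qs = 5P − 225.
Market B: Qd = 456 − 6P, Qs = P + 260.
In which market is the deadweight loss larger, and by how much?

Market A, by 14.

Market A: pre-tax P* = 62, Q* = 85; post-tax Q = 75; deadweight loss = 35.
Market B: pre-tax P* = 28, Q* = 288; post-tax Q = 282; deadweight loss = 21.
Difference: 35 vs 21 → market A is larger by 14.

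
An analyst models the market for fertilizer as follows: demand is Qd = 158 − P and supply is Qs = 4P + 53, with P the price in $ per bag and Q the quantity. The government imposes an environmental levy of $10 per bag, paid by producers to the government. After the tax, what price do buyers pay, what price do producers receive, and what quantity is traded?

Before the tax: set 158 − P = 4P + 53 → P* = $21, Q* = 137.
With the tax collected from producers, supply shifts: Qs = 4(P − 10) + 53.
New equilibrium: buyers pay $29, producers receive $19, Q = 129. (Wedge: Pb − Ps = 10.)

Buyers pay $29; producers receive $19; quantity = 129.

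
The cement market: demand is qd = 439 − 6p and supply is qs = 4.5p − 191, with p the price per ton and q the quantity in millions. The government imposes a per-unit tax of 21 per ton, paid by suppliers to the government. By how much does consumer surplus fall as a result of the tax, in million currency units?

Consumer surplus falls by 468 million.

Without the tax, 439 − 6p = 4.5p − 191 gives 10.5p = 630, so p* = 60 and q* = 79.
With the tax collected from suppliers, supply shifts: qs = 4.5(p − 21) − 191.
New equilibrium: buyers pay 69, suppliers receive 48, q = 25. (Wedge: pb − ps = 21.)
ΔCS is the trapezoid between Q = 25 and Q = 79 of height 9: ½ · (79 + 25) · 9 = 468.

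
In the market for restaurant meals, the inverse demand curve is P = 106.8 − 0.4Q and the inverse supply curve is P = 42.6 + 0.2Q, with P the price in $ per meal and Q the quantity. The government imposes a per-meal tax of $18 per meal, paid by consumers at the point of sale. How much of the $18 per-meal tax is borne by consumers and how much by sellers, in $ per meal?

Inverting to Q(P) form: Qd = 267 − 2.5P; Qs = 5P − 213.
Before the tax: set 267 − 2.5P = 5P − 213 → P* = $64, Q* = 107.
With the tax collected from consumers, demand (in seller-price terms) shifts: Qd = 267 − 2.5(P + 18).
New equilibrium: consumers pay $76, sellers receive $58, Q = 77. (Wedge: Pb − Ps = 18.)
Burden on consumers: $12; on sellers: $6. (They sum to $18.)
The less price-elastic side of the market bears the larger share of a per-unit tax.

Consumers bear $12 per meal; sellers bear $6 per meal.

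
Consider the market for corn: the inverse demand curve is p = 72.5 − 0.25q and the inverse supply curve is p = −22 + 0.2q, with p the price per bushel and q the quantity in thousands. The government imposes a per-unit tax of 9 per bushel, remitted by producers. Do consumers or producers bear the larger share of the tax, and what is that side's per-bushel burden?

Consumers bear the larger share: 5 per bushel.

Rewrite in direct form: qd = 290 − 4p and qs = 5p + 110.
Without the tax, 290 − 4p = 5p + 110 gives 9p = 180, so p* = 20 and q* = 210.
With the tax collected from producers, supply shifts: qs = 5(p − 9) + 110.
Solving gives q = 190 with consumers paying 25 and producers receiving 16 (the 9 wedge).
Per-bushel burden: consumers 5, producers 4.
Consumers take the larger share because demand is less price-elastic here (demand slope 4 vs supply slope 5).
The less price-elastic side of the market bears the larger share of a per-unit tax.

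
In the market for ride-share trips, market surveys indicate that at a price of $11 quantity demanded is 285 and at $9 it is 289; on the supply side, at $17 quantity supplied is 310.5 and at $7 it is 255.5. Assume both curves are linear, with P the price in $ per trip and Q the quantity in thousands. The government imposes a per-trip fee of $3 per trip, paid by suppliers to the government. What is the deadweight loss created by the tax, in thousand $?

Deadweight loss = $6.6 thousand.

Demand slope: (289 − 285)/(9 − 11) = -2, so Qd = 307 − 2P.
Supply slope: (255.5 − 310.5)/(7 − 17) = 5.5, so Qs = 5.5P + 217.
Without the tax, 307 − 2P = 5.5P + 217 gives 7.5P = 90, so P* = $12 and Q* = 283.
With the tax collected from suppliers, supply shifts: Qs = 5.5(P − 3) + 217.
Solving gives Q = 278.6 with buyers paying $14.2 and suppliers receiving $11.2 (the $3 wedge).
Quantity falls by |ΔQ| = |283 − 278.6| = 4.4.
DWL = ½ · t · |ΔQ| = ½ · 3 · 4.4 = $6.6.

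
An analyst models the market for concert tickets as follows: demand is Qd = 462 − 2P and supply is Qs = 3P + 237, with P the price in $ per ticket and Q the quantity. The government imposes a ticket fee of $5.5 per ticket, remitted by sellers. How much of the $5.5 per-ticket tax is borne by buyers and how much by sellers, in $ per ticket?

Before the tax: set 462 − 2P = 3P + 237 → P* = $45, Q* = 372.
With the tax collected from sellers, supply shifts: Qs = 3(P − 5.5) + 237.
Solving gives Q = 365.4 with buyers paying $48.3 and sellers receiving $42.8 (the $5.5 wedge).
Burden on buyers: $3.3; on sellers: $2.2. (They sum to $5.5.)
The less price-elastic side of the market bears the larger share of a per-unit tax.

Buyers bear $3.3 per ticket; sellers bear $2.2 per ticket.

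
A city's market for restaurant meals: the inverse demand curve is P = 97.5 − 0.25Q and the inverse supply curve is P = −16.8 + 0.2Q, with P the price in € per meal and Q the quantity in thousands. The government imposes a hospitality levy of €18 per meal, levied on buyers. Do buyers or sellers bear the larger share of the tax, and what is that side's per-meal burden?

Inverting to Q(P) form: Qd = 390 − 4P; Qs = 5P + 84.
Before the tax: set 390 − 4P = 5P + 84 → P* = €34, Q* = 254.
With the tax collected from buyers, demand (in seller-price terms) shifts: Qd = 390 − 4(P + 18).
New equilibrium: buyers pay €44, sellers receive €26, Q = 214. (Wedge: Pb − Ps = 18.)
Per-meal burden: buyers €10, sellers €8.
Buyers take the larger share because demand is less price-elastic here (demand slope 4 vs supply slope 5).
The less price-elastic side of the market bears the larger share of a per-unit tax.

Buyers bear the larger share: €10 per meal.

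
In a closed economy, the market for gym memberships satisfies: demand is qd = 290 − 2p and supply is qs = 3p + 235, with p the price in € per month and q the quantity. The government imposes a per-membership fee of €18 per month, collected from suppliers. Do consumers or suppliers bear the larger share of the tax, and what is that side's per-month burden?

Consumers bear the larger share: €10.8 per month.

Without the tax, 290 − 2p = 3p + 235 gives 5p = 55, so p* = €11 and q* = 268.
With the tax collected from suppliers, supply shifts: qs = 3(p − 18) + 235.
New equilibrium: consumers pay €21.8, suppliers receive €3.8, q = 246.4. (Wedge: pb − ps = 18.)
Per-month burden: consumers €10.8, suppliers €7.2.
Consumers take the larger share because demand is less price-elastic here (demand slope 2 vs supply slope 3).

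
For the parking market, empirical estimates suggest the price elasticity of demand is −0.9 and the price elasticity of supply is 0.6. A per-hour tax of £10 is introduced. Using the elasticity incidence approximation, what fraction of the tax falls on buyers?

Incidence ratio: buyers' share ≈ εs / (εs + |εd|) = 0.6 / (0.6 + 0.9) = 0.4.
Supply is the less elastic side, so buyers bear the smaller share.

Buyers' share ≈ 0.4.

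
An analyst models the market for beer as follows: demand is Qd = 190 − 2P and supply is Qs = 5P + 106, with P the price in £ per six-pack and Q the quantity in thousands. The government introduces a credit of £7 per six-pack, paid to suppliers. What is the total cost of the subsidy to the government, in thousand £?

Without the subsidy, 190 − 2P = 5P + 106 gives 7P = 84, so P* = £12 and Q* = 166.
With a per-unit subsidy paid to suppliers, each receives P + 7 per unit sold, so supply becomes Qs = 5(P + 7) + 106.
Solving gives Q = 176 with buyers paying £7 and suppliers receiving £14 (the £7 wedge).
Outlay = t · Q = 7 · 176 = £1232.

Government outlay = £1232 thousand.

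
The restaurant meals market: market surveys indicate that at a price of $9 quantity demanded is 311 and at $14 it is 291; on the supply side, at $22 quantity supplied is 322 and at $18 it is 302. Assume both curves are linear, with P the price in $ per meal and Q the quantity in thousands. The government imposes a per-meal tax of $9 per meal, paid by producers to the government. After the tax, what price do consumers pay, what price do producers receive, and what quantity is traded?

Consumers pay $20; producers receive $11; quantity = 267.

Demand slope: (291 − 311)/(14 − 9) = -4, so Qd = 347 − 4P.
Supply slope: (302 − 322)/(18 − 22) = 5, so Qs = 5P + 212.
Without the tax, 347 − 4P = 5P + 212 gives 9P = 135, so P* = $15 and Q* = 287.
With the tax collected from producers, supply shifts: Qs = 5(P − 9) + 212.
New equilibrium: consumers pay $20, producers receive $11, Q = 267. (Wedge: Pb − Ps = 9.)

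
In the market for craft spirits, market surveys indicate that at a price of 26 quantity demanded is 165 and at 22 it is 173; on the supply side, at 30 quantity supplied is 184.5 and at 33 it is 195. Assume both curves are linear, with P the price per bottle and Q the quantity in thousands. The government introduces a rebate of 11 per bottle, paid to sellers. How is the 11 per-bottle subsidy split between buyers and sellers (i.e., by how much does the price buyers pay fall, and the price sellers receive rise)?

Demand slope: (173 − 165)/(22 − 26) = -2, so Qd = 217 − 2P.
Supply slope: (195 − 184.5)/(33 − 30) = 3.5, so Qs = 3.5P + 79.5.
Before the subsidy: set 217 − 2P = 3.5P + 79.5 → P* = 25, Q* = 167.
With a per-unit subsidy paid to sellers, each receives P + 11 per unit sold, so supply becomes Qs = 3.5(P + 11) + 79.5.
Solving gives Q = 181 with buyers paying 18 and sellers receiving 29 (the 11 wedge).
Gain to buyers: 7; to sellers: 4. (They sum to 11.)

Buyers gain 7 per bottle; sellers gain 4 per bottle.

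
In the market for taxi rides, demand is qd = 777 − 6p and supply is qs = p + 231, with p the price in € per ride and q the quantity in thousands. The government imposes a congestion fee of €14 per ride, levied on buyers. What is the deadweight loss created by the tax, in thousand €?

Without the tax, 777 − 6p = p + 231 gives 7p = 546, so p* = €78 and q* = 309.
With the tax collected from buyers, demand (in seller-price terms) shifts: qd = 777 − 6(p + 14).
Solving gives q = 297 with buyers paying €80 and suppliers receiving €66 (the €14 wedge).
Quantity falls by |ΔQ| = |309 − 297| = 12.
DWL = ½ · t · |ΔQ| = ½ · 14 · 12 = €84.

Deadweight loss = €84 thousand.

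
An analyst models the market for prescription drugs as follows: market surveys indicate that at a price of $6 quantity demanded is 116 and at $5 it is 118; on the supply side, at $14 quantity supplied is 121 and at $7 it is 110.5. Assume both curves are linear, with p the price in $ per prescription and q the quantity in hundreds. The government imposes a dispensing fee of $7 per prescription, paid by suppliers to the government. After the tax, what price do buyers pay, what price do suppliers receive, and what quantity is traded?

Demand slope: (118 − 116)/(5 − 6) = -2, so qd = 128 − 2p.
Supply slope: (110.5 − 121)/(7 − 14) = 1.5, so qs = 1.5p + 100.
Without the tax, 128 − 2p = 1.5p + 100 gives 3.5p = 28, so p* = $8 and q* = 112.
With the tax collected from suppliers, supply shifts: qs = 1.5(p − 7) + 100.
Solving gives q = 106 with buyers paying $11 and suppliers receiving $4 (the $7 wedge).
The less price-elastic side of the market bears the larger share of a per-unit tax.

Buyers pay $11; suppliers receive $4; quantity = 106.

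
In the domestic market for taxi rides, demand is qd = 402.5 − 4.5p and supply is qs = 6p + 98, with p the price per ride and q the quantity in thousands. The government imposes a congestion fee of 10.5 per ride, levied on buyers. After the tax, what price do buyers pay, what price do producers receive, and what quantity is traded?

Before the tax: set 402.5 − 4.5p = 6p + 98 → p* = 29, q* = 272.
With the tax collected from buyers, demand (in seller-price terms) shifts: qd = 402.5 − 4.5(p + 10.5).
New equilibrium: buyers pay 35, producers receive 24.5, q = 245. (Wedge: pb − ps = 10.5.)
The less price-elastic side of the market bears the larger share of a per-unit tax.

Buyers pay 35; producers receive 24.5; quantity = 245.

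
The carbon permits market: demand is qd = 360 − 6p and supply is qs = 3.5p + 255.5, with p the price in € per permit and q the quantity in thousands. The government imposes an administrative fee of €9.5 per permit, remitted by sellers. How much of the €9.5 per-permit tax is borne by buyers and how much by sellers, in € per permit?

Without the tax, 360 − 6p = 3.5p + 255.5 gives 9.5p = 104.5, so p* = €11 and q* = 294.
With the tax collected from sellers, supply shifts: qs = 3.5(p − 9.5) + 255.5.
New equilibrium: buyers pay €14.5, sellers receive €5, q = 273. (Wedge: pb − ps = 9.5.)
Burden on buyers: €3.5; on sellers: €6. (They sum to €9.5.)
The less price-elastic side of the market bears the larger share of a per-unit tax.

Buyers bear €3.5 per permit; sellers bear €6 per permit.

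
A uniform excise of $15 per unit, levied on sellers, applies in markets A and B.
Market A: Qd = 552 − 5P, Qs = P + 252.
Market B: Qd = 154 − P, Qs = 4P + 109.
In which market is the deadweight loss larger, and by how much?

Market A: pre-tax P* = $50, Q* = 302; post-tax Q = 289.5; deadweight loss = $93.75.
Market B: pre-tax P* = $9, Q* = 145; post-tax Q = 133; deadweight loss = $90.
Difference: $93.75 vs $90 → market A is larger by $3.75.

Market A, by $3.75.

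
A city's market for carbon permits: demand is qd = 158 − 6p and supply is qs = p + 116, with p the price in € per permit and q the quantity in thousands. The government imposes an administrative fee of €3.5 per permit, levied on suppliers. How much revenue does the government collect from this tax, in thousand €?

Tax revenue = €416.5 thousand.

Without the tax, 158 − 6p = p + 116 gives 7p = 42, so p* = €6 and q* = 122.
With the tax collected from suppliers, supply shifts: qs = (p − 3.5) + 116.
New equilibrium: buyers pay €6.5, suppliers receive €3, q = 119. (Wedge: pb − ps = 3.5.)
Revenue = t · Q = 3.5 · 119 = €416.5.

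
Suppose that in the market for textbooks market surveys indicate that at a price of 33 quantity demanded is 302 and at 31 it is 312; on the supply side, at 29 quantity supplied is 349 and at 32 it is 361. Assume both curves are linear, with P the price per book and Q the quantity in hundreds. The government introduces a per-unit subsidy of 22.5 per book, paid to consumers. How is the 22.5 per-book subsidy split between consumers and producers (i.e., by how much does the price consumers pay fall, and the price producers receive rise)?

Consumers gain 10 per book; producers gain 12.5 per book.

Demand slope: (312 − 302)/(31 − 33) = -5, so Qd = 467 − 5P.
Supply slope: (361 − 349)/(32 − 29) = 4, so Qs = 4P + 233.
Before the subsidy: set 467 − 5P = 4P + 233 → P* = 26, Q* = 337.
With a per-unit subsidy paid to consumers, each effectively pays P − 22.5, so demand becomes Qd = 467 − 5(P − 22.5).
Solving gives Q = 387 with consumers paying 16 and producers receiving 38.5 (the 22.5 wedge).
Gain to consumers: 10; to producers: 12.5. (They sum to 22.5.)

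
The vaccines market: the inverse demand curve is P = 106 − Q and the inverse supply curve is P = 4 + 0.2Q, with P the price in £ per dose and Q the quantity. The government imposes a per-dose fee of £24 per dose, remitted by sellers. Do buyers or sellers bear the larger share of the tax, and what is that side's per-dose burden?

Inverting to Q(P) form: Qd = 106 − P; Qs = 5P − 20.
Without the tax, 106 − P = 5P − 20 gives 6P = 126, so P* = £21 and Q* = 85.
With the tax collected from sellers, supply shifts: Qs = 5(P − 24) − 20.
Solving gives Q = 65 with buyers paying £41 and sellers receiving £17 (the £24 wedge).
Per-dose burden: buyers £20, sellers £4.
Buyers take the larger share because demand is less price-elastic here (demand slope 1 vs supply slope 5).

Buyers bear the larger share: £20 per dose.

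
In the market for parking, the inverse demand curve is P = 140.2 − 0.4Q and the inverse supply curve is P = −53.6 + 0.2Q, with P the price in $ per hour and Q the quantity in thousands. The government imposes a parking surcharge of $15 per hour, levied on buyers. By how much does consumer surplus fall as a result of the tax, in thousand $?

Rewrite in direct form: Qd = 350.5 − 2.5P and Qs = 5P + 268.
Without the tax, 350.5 − 2.5P = 5P + 268 gives 7.5P = 82.5, so P* = $11 and Q* = 323.
With the tax collected from buyers, demand (in seller-price terms) shifts: Qd = 350.5 − 2.5(P + 15).
New equilibrium: buyers pay $21, sellers receive $6, Q = 298. (Wedge: Pb − Ps = 15.)
ΔCS is the trapezoid between Q = 298 and Q = 323 of height $10: ½ · (323 + 298) · 10 = $3105.

Consumer surplus falls by $3105 thousand.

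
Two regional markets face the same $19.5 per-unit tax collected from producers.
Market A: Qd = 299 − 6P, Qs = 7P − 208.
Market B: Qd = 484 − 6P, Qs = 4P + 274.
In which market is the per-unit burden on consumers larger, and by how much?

Market A, by $2.7.

Market A: pre-tax P* = $39, Q* = 65; post-tax Q = 2; per-unit burden on consumers = $10.5.
Market B: pre-tax P* = $21, Q* = 358; post-tax Q = 311.2; per-unit burden on consumers = $7.8.
Difference: $10.5 vs $7.8 → market A is larger by $2.7.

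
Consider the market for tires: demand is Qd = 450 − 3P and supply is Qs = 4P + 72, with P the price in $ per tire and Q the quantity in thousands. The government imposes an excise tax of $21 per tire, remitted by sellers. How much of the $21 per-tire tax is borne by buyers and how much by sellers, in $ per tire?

Buyers bear $12 per tire; sellers bear $9 per tire.

Before the tax: set 450 − 3P = 4P + 72 → P* = $54, Q* = 288.
With the tax collected from sellers, supply shifts: Qs = 4(P − 21) + 72.
New equilibrium: buyers pay $66, sellers receive $45, Q = 252. (Wedge: Pb − Ps = 21.)
Burden on buyers: $12; on sellers: $9. (They sum to $21.)
The less price-elastic side of the market bears the larger share of a per-unit tax.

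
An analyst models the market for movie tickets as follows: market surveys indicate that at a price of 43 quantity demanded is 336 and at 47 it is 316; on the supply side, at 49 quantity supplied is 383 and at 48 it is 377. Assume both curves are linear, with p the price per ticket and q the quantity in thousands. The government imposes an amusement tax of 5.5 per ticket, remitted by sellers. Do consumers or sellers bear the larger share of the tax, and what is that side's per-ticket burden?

Demand slope: (316 − 336)/(47 − 43) = -5, so qd = 551 − 5p.
Supply slope: (377 − 383)/(48 − 49) = 6, so qs = 6p + 89.
Before the tax: set 551 − 5p = 6p + 89 → p* = 42, q* = 341.
With the tax collected from sellers, supply shifts: qs = 6(p − 5.5) + 89.
New equilibrium: consumers pay 45, sellers receive 39.5, q = 326. (Wedge: pb − ps = 5.5.)
Per-ticket burden: consumers 3, sellers 2.5.
Consumers take the larger share because demand is less price-elastic here (demand slope 5 vs supply slope 6).

Consumers bear the larger share: 3 per ticket.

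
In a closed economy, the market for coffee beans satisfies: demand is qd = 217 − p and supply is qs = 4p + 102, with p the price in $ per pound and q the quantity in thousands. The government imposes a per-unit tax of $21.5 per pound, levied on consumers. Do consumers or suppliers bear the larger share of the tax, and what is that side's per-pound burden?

Without the tax, 217 − p = 4p + 102 gives 5p = 115, so p* = $23 and q* = 194.
With the tax collected from consumers, demand (in seller-price terms) shifts: qd = 217 − (p + 21.5).
Solving gives q = 176.8 with consumers paying $40.2 and suppliers receiving $18.7 (the $21.5 wedge).
Per-pound burden: consumers $17.2, suppliers $4.3.
Consumers take the larger share because demand is less price-elastic here (demand slope 1 vs supply slope 4).
The less price-elastic side of the market bears the larger share of a per-unit tax.

Consumers bear the larger share: $17.2 per pound.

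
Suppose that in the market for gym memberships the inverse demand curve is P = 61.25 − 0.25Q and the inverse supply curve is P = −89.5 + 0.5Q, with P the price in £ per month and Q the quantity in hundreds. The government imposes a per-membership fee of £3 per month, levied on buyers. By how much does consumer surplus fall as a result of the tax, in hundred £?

Inverting to Q(P) form: Qd = 245 − 4P; Qs = 2P + 179.
Without the tax, 245 − 4P = 2P + 179 gives 6P = 66, so P* = £11 and Q* = 201.
With the tax collected from buyers, demand (in seller-price terms) shifts: Qd = 245 − 4(P + 3).
Solving gives Q = 197 with buyers paying £12 and sellers receiving £9 (the £3 wedge).
ΔCS is the trapezoid between Q = 197 and Q = 201 of height £1: ½ · (201 + 197) · 1 = £199.

Consumer surplus falls by £199 hundred.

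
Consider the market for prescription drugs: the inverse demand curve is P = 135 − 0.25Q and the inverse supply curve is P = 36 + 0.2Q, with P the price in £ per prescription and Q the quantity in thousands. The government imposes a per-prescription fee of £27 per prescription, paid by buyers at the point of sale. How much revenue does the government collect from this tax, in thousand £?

Tax revenue = £4320 thousand.

Rewrite in direct form: Qd = 540 − 4P and Qs = 5P − 180.
Before the tax: set 540 − 4P = 5P − 180 → P* = £80, Q* = 220.
With the tax collected from buyers, demand (in seller-price terms) shifts: Qd = 540 − 4(P + 27).
New equilibrium: buyers pay £95, suppliers receive £68, Q = 160. (Wedge: Pb − Ps = 27.)
Revenue = t · Q = 27 · 160 = £4320.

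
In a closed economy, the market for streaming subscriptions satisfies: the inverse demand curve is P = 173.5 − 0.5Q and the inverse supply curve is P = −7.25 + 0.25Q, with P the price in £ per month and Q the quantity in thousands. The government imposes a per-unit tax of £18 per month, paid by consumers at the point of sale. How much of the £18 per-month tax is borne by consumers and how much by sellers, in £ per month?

Rewrite in direct form: Qd = 347 − 2P and Qs = 4P + 29.
Without the tax, 347 − 2P = 4P + 29 gives 6P = 318, so P* = £53 and Q* = 241.
With the tax collected from consumers, demand (in seller-price terms) shifts: Qd = 347 − 2(P + 18).
Solving gives Q = 217 with consumers paying £65 and sellers receiving £47 (the £18 wedge).
Burden on consumers: £12; on sellers: £6. (They sum to £18.)
The less price-elastic side of the market bears the larger share of a per-unit tax.

Consumers bear £12 per month; sellers bear £6 per month.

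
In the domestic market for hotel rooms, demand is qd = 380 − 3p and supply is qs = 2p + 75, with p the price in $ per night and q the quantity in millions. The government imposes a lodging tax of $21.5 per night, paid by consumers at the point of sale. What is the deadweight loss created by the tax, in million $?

Deadweight loss = $277.35 million.

Before the tax: set 380 − 3p = 2p + 75 → p* = $61, q* = 197.
With the tax collected from consumers, demand (in seller-price terms) shifts: qd = 380 − 3(p + 21.5).
Solving gives q = 171.2 with consumers paying $69.6 and producers receiving $48.1 (the $21.5 wedge).
Quantity falls by |ΔQ| = |197 − 171.2| = 25.8.
DWL = ½ · t · |ΔQ| = ½ · 21.5 · 25.8 = $277.35.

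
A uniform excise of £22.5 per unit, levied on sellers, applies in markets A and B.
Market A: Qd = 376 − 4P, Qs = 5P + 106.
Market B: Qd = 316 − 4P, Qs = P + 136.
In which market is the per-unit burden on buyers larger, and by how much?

Market A, by £8.

Market A: pre-tax P* = £30, Q* = 256; post-tax Q = 206; per-unit burden on buyers = £12.5.
Market B: pre-tax P* = £36, Q* = 172; post-tax Q = 154; per-unit burden on buyers = £4.5.
Difference: £12.5 vs £4.5 → market A is larger by £8.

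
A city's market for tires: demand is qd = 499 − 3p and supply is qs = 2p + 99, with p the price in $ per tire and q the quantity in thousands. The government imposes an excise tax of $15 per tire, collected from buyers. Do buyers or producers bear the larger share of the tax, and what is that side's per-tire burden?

Producers bear the larger share: $9 per tire.

Before the tax: set 499 − 3p = 2p + 99 → p* = $80, q* = 259.
With the tax collected from buyers, demand (in seller-price terms) shifts: qd = 499 − 3(p + 15).
New equilibrium: buyers pay $86, producers receive $71, q = 241. (Wedge: pb − ps = 15.)
Per-tire burden: buyers $6, producers $9.
Producers take the larger share because supply is less price-elastic here (demand slope 3 vs supply slope 2).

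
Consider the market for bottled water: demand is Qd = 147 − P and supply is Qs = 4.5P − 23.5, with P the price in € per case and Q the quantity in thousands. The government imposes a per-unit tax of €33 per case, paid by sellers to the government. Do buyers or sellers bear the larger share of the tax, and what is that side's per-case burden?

Without the tax, 147 − P = 4.5P − 23.5 gives 5.5P = 170.5, so P* = €31 and Q* = 116.
With the tax collected from sellers, supply shifts: Qs = 4.5(P − 33) − 23.5.
Solving gives Q = 89 with buyers paying €58 and sellers receiving €25 (the €33 wedge).
Per-case burden: buyers €27, sellers €6.
Buyers take the larger share because demand is less price-elastic here (demand slope 1 vs supply slope 4.5).
The less price-elastic side of the market bears the larger share of a per-unit tax.

Buyers bear the larger share: €27 per case.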